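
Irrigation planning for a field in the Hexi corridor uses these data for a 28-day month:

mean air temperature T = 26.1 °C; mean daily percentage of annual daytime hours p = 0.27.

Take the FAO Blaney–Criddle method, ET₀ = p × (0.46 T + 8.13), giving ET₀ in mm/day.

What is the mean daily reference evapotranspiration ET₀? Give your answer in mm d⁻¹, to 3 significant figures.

5.44 mm d⁻¹

ET₀ = 0.27 × (0.46 × 26.1 + 8.13) = 0.27 × 20.136 = 5.4367 mm/d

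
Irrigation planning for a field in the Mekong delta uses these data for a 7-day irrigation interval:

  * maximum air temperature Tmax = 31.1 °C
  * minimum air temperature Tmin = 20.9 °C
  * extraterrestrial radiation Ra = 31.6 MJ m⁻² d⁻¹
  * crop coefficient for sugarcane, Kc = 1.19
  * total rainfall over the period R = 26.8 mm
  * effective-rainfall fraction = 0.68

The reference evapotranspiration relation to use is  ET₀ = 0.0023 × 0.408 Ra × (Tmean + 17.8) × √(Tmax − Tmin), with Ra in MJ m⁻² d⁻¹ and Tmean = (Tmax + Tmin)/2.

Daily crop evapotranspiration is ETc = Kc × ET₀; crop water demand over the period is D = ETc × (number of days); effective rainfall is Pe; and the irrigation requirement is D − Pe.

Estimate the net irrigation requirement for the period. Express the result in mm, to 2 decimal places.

Tmean = (31.1 + 20.9)/2 = 26.00 °C
0.408 Ra = 0.408 × 31.6 = 12.8928 mm/d equivalent
ET₀ = 0.0023 × 12.8928 × (26.00 + 17.8) × √10.2 = 0.0023 × 12.8928 × 43.80 × 3.1937 = 4.1480 mm/d
ETc = Kc × ET₀ = 1.19 × 4.1480 = 4.9361 mm/d
Crop demand D = ETc × 7 d = 4.9361 × 7 = 34.553 mm
Pe = 0.68 × 26.8 = 18.224 mm
D − Pe = 34.553 − 18.224 = 16.329 mm

16.33 mm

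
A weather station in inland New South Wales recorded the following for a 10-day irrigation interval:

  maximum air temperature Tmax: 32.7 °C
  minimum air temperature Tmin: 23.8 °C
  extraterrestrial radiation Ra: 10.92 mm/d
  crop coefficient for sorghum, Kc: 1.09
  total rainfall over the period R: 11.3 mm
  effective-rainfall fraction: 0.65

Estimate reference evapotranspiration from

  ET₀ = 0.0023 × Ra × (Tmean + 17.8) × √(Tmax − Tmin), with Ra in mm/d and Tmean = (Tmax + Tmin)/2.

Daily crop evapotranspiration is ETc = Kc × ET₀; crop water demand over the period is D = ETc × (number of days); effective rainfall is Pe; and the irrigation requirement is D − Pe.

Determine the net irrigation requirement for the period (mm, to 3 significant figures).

Tmean = (32.7 + 23.8)/2 = 28.25 °C
ET₀ = 0.0023 × 10.92 × (28.25 + 17.8) × √8.9 = 0.0023 × 10.92 × 46.05 × 2.9833 = 3.4505 mm/d
ETc = Kc × ET₀ = 1.09 × 3.4505 = 3.7610 mm/d
Crop demand D = ETc × 10 d = 3.7610 × 10 = 37.610 mm
Pe = 0.65 × 11.3 = 7.345 mm
D − Pe = 37.610 − 7.345 = 30.265 mm

30.3 mm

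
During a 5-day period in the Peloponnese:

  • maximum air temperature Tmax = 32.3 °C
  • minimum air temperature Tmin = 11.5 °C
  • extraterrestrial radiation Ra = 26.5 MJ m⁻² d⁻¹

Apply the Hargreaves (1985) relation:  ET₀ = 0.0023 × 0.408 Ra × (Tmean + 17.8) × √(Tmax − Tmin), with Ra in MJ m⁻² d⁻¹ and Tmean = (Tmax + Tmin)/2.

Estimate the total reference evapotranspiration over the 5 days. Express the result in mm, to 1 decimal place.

Tmean = (32.3 + 11.5)/2 = 21.90 °C
0.408 Ra = 0.408 × 26.5 = 10.8120 mm/d equivalent
ET₀ = 0.0023 × 10.8120 × (21.90 + 17.8) × √20.8 = 0.0023 × 10.8120 × 39.70 × 4.5607 = 4.5025 mm/d
Over 5 days: 4.5025 × 5 = 22.513 mm

22.5 mm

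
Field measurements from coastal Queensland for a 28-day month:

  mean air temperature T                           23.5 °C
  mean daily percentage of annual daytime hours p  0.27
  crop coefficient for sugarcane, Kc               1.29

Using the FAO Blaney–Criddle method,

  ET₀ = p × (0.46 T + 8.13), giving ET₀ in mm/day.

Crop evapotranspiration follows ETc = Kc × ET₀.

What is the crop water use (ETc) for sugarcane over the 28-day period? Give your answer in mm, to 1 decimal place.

ET₀ = 0.27 × (0.46 × 23.5 + 8.13) = 0.27 × 18.940 = 5.1138 mm/d
ETc = Kc × ET₀ = 1.29 × 5.1138 = 6.5968 mm/d
Over 28 days: 6.5968 × 28 = 184.710 mm

184.7 mm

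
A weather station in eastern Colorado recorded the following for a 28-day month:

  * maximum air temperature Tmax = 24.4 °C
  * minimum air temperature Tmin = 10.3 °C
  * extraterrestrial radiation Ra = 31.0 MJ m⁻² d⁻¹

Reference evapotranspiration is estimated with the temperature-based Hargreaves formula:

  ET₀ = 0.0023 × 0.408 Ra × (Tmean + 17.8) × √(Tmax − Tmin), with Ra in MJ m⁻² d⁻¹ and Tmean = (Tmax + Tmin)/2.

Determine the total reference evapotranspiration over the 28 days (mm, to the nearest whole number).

108 mm

Tmean = (24.4 + 10.3)/2 = 17.35 °C
0.408 Ra = 0.408 × 31.0 = 12.6480 mm/d equivalent
ET₀ = 0.0023 × 12.6480 × (17.35 + 17.8) × √14.1 = 0.0023 × 12.6480 × 35.15 × 3.7550 = 3.8396 mm/d
Over 28 days: 3.8396 × 28 = 107.509 mm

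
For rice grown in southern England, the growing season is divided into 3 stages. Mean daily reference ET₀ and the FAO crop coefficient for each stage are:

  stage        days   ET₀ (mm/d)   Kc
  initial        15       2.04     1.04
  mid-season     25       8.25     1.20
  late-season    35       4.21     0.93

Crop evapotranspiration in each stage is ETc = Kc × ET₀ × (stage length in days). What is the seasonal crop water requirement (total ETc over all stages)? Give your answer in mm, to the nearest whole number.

initial: 1.04 × 2.04 × 15 = 31.82 mm
mid-season: 1.20 × 8.25 × 25 = 247.50 mm
late-season: 0.93 × 4.21 × 35 = 137.04 mm
Seasonal total = 416.36 mm

416 mm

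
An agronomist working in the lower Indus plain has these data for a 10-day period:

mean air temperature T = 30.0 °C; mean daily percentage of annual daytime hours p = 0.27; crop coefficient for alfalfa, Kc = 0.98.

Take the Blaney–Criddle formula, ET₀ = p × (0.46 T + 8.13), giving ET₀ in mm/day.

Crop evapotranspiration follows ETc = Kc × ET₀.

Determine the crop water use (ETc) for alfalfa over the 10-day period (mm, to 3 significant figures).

ET₀ = 0.27 × (0.46 × 30.0 + 8.13) = 0.27 × 21.930 = 5.9211 mm/d
ETc = Kc × ET₀ = 0.98 × 5.9211 = 5.8027 mm/d
Over 10 days: 5.8027 × 10 = 58.027 mm

58.0 mm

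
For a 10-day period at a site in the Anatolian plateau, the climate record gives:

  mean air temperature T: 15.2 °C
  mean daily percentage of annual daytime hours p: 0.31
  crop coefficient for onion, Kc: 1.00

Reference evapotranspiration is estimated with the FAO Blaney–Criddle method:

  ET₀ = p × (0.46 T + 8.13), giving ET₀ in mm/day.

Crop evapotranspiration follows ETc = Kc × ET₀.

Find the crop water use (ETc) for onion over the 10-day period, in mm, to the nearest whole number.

ET₀ = 0.31 × (0.46 × 15.2 + 8.13) = 0.31 × 15.122 = 4.6878 mm/d
ETc = Kc × ET₀ = 1.00 × 4.6878 = 4.6878 mm/d
Over 10 days: 4.6878 × 10 = 46.878 mm

47 mm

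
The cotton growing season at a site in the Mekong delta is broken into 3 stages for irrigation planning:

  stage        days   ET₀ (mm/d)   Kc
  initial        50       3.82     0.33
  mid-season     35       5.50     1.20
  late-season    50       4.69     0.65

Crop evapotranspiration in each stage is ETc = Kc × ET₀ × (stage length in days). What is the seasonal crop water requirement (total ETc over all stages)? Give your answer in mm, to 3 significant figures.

initial: 0.33 × 3.82 × 50 = 63.03 mm
mid-season: 1.20 × 5.50 × 35 = 231.00 mm
late-season: 0.65 × 4.69 × 50 = 152.43 mm
Seasonal total = 446.46 mm

446 mm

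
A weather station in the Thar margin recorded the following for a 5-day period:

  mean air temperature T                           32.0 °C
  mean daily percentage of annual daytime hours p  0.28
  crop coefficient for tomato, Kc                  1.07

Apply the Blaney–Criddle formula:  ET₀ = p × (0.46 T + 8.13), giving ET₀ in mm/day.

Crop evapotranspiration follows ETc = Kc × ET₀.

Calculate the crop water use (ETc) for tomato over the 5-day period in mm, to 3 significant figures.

34.2 mm

ET₀ = 0.28 × (0.46 × 32.0 + 8.13) = 0.28 × 22.850 = 6.3980 mm/d
ETc = Kc × ET₀ = 1.07 × 6.3980 = 6.8459 mm/d
Over 5 days: 6.8459 × 5 = 34.230 mm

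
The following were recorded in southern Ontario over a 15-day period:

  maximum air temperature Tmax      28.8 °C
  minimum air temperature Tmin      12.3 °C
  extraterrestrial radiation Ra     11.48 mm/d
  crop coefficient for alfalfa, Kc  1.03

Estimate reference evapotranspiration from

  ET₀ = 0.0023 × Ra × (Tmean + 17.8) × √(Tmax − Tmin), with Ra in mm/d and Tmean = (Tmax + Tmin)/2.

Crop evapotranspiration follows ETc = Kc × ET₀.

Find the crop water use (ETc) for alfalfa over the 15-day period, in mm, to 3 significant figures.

63.5 mm

Tmean = (28.8 + 12.3)/2 = 20.55 °C
ET₀ = 0.0023 × 11.48 × (20.55 + 17.8) × √16.5 = 0.0023 × 11.48 × 38.35 × 4.0620 = 4.1132 mm/d
ETc = Kc × ET₀ = 1.03 × 4.1132 = 4.2366 mm/d
Over 15 days: 4.2366 × 15 = 63.549 mm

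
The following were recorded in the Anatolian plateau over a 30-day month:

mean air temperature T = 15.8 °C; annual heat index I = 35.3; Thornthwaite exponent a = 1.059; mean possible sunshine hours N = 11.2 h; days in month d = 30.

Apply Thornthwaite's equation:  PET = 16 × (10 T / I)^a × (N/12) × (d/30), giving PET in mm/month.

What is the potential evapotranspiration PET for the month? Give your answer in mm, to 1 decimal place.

10T/I = 10 × 15.8 / 35.3 = 4.4759
(10T/I)^a = 4.4759^1.059 = 4.8897
Uncorrected PET = 16 × 4.8897 = 78.235 mm
Correction = (N/12)(d/30) = (11.2/12)(30/30) = 0.9333
PET = 78.235 × 0.9333 = 73.017 mm/month

73.0 mm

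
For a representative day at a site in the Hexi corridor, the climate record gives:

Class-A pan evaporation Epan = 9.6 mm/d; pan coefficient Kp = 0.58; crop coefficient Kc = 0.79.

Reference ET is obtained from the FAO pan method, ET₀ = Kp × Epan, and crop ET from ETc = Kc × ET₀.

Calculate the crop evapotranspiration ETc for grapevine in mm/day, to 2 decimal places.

4.40 mm/day

ET₀ = 0.58 × 9.6 = 5.5680 mm/d
ETc = Kc × ET₀ = 0.79 × 5.5680 = 4.3987 mm/d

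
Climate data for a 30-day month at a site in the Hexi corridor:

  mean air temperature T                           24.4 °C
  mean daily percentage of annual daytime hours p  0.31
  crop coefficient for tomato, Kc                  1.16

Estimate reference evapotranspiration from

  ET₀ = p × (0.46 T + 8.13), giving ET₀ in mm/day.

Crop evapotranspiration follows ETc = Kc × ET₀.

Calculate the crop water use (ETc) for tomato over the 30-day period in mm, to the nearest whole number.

ET₀ = 0.31 × (0.46 × 24.4 + 8.13) = 0.31 × 19.354 = 5.9997 mm/d
ETc = Kc × ET₀ = 1.16 × 5.9997 = 6.9597 mm/d
Over 30 days: 6.9597 × 30 = 208.791 mm

209 mm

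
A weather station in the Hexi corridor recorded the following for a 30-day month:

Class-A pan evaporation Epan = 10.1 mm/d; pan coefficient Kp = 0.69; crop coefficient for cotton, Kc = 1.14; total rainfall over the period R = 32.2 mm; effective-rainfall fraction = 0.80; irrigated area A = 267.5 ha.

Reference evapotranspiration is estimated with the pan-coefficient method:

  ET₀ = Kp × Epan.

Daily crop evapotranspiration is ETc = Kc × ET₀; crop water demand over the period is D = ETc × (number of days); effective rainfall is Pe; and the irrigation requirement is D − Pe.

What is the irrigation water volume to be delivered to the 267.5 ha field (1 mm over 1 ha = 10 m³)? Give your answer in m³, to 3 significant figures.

569000 m³

ET₀ = 0.69 × 10.1 = 6.9690 mm/d
ETc = Kc × ET₀ = 1.14 × 6.9690 = 7.9447 mm/d
Crop demand D = ETc × 30 d = 7.9447 × 30 = 238.341 mm
Pe = 0.80 × 32.2 = 25.760 mm
D − Pe = 238.341 − 25.760 = 212.581 mm
Volume = 212.581 mm × 267.5 ha × 10 = 568654.2 m³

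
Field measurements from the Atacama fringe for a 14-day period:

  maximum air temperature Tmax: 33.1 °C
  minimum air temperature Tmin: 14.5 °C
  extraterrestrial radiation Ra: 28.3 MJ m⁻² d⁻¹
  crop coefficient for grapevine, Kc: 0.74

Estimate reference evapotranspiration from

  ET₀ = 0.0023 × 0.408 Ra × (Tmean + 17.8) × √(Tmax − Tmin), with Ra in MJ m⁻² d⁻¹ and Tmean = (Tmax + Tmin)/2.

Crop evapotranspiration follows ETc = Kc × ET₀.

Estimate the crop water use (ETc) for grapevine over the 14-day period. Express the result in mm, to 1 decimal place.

Tmean = (33.1 + 14.5)/2 = 23.80 °C
0.408 Ra = 0.408 × 28.3 = 11.5464 mm/d equivalent
ET₀ = 0.0023 × 11.5464 × (23.80 + 17.8) × √18.6 = 0.0023 × 11.5464 × 41.60 × 4.3128 = 4.7646 mm/d
ETc = Kc × ET₀ = 0.74 × 4.7646 = 3.5258 mm/d
Over 14 days: 3.5258 × 14 = 49.361 mm

49.4 mm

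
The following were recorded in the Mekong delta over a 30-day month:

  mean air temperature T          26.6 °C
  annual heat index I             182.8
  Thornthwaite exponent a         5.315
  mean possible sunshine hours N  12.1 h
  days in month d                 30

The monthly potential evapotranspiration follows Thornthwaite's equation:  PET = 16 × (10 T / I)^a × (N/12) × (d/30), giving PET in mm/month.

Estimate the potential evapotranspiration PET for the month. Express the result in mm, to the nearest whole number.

10T/I = 10 × 26.6 / 182.8 = 1.4551
(10T/I)^a = 1.4551^5.315 = 7.3413
Uncorrected PET = 16 × 7.3413 = 117.461 mm
Correction = (N/12)(d/30) = (12.1/12)(30/30) = 1.0083
PET = 117.461 × 1.0083 = 118.436 mm/month

118 mm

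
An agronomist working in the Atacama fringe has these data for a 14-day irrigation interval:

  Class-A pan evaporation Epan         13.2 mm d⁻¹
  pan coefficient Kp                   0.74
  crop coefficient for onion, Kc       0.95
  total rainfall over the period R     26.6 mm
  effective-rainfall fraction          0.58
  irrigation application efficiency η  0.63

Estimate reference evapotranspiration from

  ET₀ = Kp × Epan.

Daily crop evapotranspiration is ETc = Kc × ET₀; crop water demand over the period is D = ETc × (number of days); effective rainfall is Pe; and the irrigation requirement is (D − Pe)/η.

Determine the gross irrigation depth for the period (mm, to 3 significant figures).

ET₀ = 0.74 × 13.2 = 9.7680 mm/d
ETc = Kc × ET₀ = 0.95 × 9.7680 = 9.2796 mm/d
Crop demand D = ETc × 14 d = 9.2796 × 14 = 129.914 mm
Pe = 0.58 × 26.6 = 15.428 mm
D − Pe = 129.914 − 15.428 = 114.486 mm
Gross irrigation = 114.486 / 0.63 = 181.724 mm

182 mm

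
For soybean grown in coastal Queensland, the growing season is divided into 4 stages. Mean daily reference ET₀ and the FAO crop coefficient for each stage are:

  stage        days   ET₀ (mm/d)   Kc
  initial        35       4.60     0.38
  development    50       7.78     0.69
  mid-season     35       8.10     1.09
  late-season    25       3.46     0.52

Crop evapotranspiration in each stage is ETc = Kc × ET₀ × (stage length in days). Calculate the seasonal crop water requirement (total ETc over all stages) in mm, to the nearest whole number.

684 mm

initial: 0.38 × 4.60 × 35 = 61.18 mm
development: 0.69 × 7.78 × 50 = 268.41 mm
mid-season: 1.09 × 8.10 × 35 = 309.02 mm
late-season: 0.52 × 3.46 × 25 = 44.98 mm
Seasonal total = 683.59 mm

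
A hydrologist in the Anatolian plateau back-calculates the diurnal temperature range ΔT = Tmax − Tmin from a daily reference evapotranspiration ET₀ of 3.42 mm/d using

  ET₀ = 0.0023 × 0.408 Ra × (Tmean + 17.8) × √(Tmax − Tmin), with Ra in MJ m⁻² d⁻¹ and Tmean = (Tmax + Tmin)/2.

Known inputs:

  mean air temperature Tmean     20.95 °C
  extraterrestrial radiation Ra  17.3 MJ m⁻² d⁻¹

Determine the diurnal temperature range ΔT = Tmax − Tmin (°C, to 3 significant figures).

√ΔT = ET₀ / [0.0023 × 0.408 × Ra × (Tmean+17.8)] = 3.42 / (0.0023 × 7.0584 × 38.75) = 5.4365
ΔT = 5.4365² = 29.556 °C

29.6 °C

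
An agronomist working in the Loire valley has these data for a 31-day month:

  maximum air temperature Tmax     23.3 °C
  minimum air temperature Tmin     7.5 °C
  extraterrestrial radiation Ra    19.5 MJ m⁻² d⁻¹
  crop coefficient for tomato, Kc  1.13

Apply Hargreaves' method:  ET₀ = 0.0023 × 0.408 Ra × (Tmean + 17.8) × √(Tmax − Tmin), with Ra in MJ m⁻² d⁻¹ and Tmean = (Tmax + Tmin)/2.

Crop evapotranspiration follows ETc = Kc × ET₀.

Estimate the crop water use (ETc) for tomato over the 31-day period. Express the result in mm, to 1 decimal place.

84.6 mm

Tmean = (23.3 + 7.5)/2 = 15.40 °C
0.408 Ra = 0.408 × 19.5 = 7.9560 mm/d equivalent
ET₀ = 0.0023 × 7.9560 × (15.40 + 17.8) × √15.8 = 0.0023 × 7.9560 × 33.20 × 3.9749 = 2.4148 mm/d
ETc = Kc × ET₀ = 1.13 × 2.4148 = 2.7287 mm/d
Over 31 days: 2.7287 × 31 = 84.590 mm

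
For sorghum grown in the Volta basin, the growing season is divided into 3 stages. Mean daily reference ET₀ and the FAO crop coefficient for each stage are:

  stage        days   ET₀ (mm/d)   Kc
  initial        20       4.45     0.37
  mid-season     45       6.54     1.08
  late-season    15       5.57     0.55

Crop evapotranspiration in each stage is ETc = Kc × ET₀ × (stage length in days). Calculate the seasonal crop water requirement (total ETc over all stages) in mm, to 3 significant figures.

initial: 0.37 × 4.45 × 20 = 32.93 mm
mid-season: 1.08 × 6.54 × 45 = 317.84 mm
late-season: 0.55 × 5.57 × 15 = 45.95 mm
Seasonal total = 396.72 mm

397 mm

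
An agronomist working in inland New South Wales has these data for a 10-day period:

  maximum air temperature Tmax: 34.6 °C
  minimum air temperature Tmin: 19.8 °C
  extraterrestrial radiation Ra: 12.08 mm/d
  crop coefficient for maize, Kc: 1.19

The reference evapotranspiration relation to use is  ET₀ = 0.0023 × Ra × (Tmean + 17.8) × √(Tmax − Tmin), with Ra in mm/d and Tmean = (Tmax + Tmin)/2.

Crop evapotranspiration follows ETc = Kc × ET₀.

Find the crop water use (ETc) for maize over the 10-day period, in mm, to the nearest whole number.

57 mm

Tmean = (34.6 + 19.8)/2 = 27.20 °C
ET₀ = 0.0023 × 12.08 × (27.20 + 17.8) × √14.8 = 0.0023 × 12.08 × 45.00 × 3.8471 = 4.8100 mm/d
ETc = Kc × ET₀ = 1.19 × 4.8100 = 5.7239 mm/d
Over 10 days: 5.7239 × 10 = 57.239 mm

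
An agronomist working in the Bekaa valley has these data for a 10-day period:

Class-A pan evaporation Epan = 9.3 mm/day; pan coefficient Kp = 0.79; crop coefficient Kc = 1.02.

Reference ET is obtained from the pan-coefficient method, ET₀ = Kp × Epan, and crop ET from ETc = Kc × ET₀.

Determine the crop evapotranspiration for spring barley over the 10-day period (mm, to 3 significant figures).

74.9 mm

ET₀ = 0.79 × 9.3 = 7.3470 mm/d
ETc = Kc × ET₀ = 1.02 × 7.3470 = 7.4939 mm/d
Over 10 days: 7.4939 × 10 = 74.939 mm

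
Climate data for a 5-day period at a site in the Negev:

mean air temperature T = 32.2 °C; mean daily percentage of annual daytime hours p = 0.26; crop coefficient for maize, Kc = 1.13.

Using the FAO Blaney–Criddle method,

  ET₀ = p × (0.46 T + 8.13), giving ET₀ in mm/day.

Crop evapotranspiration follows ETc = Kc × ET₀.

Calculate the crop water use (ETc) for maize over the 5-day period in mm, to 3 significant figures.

ET₀ = 0.26 × (0.46 × 32.2 + 8.13) = 0.26 × 22.942 = 5.9649 mm/d
ETc = Kc × ET₀ = 1.13 × 5.9649 = 6.7403 mm/d
Over 5 days: 6.7403 × 5 = 33.702 mm

33.7 mm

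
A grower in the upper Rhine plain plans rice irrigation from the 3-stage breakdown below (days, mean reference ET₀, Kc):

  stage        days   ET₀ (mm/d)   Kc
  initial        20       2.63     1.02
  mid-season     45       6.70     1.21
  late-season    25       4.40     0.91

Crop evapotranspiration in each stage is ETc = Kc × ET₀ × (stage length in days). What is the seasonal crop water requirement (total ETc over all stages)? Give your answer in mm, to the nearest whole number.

initial: 1.02 × 2.63 × 20 = 53.65 mm
mid-season: 1.21 × 6.70 × 45 = 364.82 mm
late-season: 0.91 × 4.40 × 25 = 100.10 mm
Seasonal total = 518.57 mm

519 mm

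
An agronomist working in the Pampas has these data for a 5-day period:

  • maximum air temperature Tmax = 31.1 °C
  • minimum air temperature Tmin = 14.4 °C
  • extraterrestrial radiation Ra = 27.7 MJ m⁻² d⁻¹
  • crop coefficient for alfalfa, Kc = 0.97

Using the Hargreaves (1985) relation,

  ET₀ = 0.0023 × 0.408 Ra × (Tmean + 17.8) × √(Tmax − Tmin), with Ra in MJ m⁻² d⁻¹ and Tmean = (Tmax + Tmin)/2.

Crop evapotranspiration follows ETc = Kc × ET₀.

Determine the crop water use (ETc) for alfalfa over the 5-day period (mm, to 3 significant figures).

20.9 mm

Tmean = (31.1 + 14.4)/2 = 22.75 °C
0.408 Ra = 0.408 × 27.7 = 11.3016 mm/d equivalent
ET₀ = 0.0023 × 11.3016 × (22.75 + 17.8) × √16.7 = 0.0023 × 11.3016 × 40.55 × 4.0866 = 4.3075 mm/d
ETc = Kc × ET₀ = 0.97 × 4.3075 = 4.1783 mm/d
Over 5 days: 4.1783 × 5 = 20.892 mm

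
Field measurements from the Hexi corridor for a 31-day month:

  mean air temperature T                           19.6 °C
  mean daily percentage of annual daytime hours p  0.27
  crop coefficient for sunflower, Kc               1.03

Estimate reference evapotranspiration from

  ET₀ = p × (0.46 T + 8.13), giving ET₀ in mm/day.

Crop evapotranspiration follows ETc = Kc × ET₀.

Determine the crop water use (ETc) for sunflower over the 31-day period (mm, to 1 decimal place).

ET₀ = 0.27 × (0.46 × 19.6 + 8.13) = 0.27 × 17.146 = 4.6294 mm/d
ETc = Kc × ET₀ = 1.03 × 4.6294 = 4.7683 mm/d
Over 31 days: 4.7683 × 31 = 147.817 mm

147.8 mm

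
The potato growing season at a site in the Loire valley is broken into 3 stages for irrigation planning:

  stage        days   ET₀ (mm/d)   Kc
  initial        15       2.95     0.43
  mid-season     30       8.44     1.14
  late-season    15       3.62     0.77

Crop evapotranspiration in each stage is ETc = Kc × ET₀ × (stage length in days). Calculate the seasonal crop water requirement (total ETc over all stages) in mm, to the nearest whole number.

349 mm

initial: 0.43 × 2.95 × 15 = 19.03 mm
mid-season: 1.14 × 8.44 × 30 = 288.65 mm
late-season: 0.77 × 3.62 × 15 = 41.81 mm
Seasonal total = 349.49 mm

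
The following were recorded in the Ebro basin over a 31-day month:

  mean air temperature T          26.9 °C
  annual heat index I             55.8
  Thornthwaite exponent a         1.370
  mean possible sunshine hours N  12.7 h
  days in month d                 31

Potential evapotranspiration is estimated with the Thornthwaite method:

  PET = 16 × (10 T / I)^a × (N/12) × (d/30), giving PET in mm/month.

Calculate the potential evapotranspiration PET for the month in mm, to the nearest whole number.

151 mm

10T/I = 10 × 26.9 / 55.8 = 4.8208
(10T/I)^a = 4.8208^1.370 = 8.6273
Uncorrected PET = 16 × 8.6273 = 138.037 mm
Correction = (N/12)(d/30) = (12.7/12)(31/30) = 1.0936
PET = 138.037 × 1.0936 = 150.957 mm/month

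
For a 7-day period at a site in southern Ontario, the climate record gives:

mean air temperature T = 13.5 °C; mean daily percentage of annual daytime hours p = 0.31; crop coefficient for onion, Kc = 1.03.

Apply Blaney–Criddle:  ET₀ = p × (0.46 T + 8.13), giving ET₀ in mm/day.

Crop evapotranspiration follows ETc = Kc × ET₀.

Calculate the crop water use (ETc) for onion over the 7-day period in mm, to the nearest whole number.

ET₀ = 0.31 × (0.46 × 13.5 + 8.13) = 0.31 × 14.340 = 4.4454 mm/d
ETc = Kc × ET₀ = 1.03 × 4.4454 = 4.5788 mm/d
Over 7 days: 4.5788 × 7 = 32.052 mm

32 mm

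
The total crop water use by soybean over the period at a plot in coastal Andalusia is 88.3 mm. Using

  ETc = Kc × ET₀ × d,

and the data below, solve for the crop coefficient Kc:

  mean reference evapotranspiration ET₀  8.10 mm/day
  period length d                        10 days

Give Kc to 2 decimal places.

ETc = Kc × ET₀ × d  ⇒  Kc = ETc / (ET₀ × d)
Kc = 88.3 / (8.10 × 10) = 88.3 / 81.00 = 1.0901

1.09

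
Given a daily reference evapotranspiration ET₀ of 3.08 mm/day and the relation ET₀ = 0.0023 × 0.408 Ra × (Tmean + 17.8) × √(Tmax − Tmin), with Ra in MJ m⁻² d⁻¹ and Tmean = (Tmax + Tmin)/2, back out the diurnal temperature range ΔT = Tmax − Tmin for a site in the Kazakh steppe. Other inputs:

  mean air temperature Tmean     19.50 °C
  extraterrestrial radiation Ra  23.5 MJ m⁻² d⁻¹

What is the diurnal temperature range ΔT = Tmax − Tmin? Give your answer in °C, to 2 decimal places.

√ΔT = ET₀ / [0.0023 × 0.408 × Ra × (Tmean+17.8)] = 3.08 / (0.0023 × 9.5880 × 37.30) = 3.7444
ΔT = 3.7444² = 14.021 °C

14.02 °C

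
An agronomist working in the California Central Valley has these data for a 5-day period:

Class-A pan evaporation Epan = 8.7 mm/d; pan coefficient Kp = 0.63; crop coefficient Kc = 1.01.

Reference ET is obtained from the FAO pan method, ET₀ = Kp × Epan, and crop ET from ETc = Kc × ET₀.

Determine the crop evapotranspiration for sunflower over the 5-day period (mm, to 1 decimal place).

27.7 mm

ET₀ = 0.63 × 8.7 = 5.4810 mm/d
ETc = Kc × ET₀ = 1.01 × 5.4810 = 5.5358 mm/d
Over 5 days: 5.5358 × 5 = 27.679 mm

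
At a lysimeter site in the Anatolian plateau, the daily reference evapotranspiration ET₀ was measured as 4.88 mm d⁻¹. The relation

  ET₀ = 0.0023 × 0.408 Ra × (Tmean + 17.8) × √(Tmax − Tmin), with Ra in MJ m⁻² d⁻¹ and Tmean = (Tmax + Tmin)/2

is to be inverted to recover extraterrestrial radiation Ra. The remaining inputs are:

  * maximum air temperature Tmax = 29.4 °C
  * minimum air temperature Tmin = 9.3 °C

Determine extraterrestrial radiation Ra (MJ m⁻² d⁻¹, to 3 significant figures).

Tmean = (29.4+9.3)/2 = 19.35 °C; ΔT = 20.1
Ra = ET₀ / [0.0023 × 0.408 × (Tmean+17.8) × √ΔT]
   = 4.88 / (0.0023 × 0.408 × 37.15 × 4.4833) = 31.223 MJ m⁻² d⁻¹

31.2 MJ m⁻² d⁻¹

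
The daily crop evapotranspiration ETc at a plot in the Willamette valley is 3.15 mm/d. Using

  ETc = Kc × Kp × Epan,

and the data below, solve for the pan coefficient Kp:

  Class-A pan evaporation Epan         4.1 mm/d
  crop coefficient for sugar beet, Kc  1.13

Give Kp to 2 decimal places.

0.68

ETc = Kc × Kp × Epan  ⇒  Kp = ETc / (Kc × Epan)
Kp = 3.15 / (1.13 × 4.1) = 3.15 / 4.633 = 0.6799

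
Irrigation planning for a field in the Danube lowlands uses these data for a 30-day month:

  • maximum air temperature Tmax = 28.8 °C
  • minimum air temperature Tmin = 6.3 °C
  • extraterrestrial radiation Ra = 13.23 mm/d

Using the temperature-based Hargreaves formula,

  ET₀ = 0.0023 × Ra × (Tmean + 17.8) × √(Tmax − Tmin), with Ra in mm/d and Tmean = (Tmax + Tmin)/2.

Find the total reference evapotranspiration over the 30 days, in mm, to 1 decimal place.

Tmean = (28.8 + 6.3)/2 = 17.55 °C
ET₀ = 0.0023 × 13.23 × (17.55 + 17.8) × √22.5 = 0.0023 × 13.23 × 35.35 × 4.7434 = 5.1023 mm/d
Over 30 days: 5.1023 × 30 = 153.069 mm

153.1 mm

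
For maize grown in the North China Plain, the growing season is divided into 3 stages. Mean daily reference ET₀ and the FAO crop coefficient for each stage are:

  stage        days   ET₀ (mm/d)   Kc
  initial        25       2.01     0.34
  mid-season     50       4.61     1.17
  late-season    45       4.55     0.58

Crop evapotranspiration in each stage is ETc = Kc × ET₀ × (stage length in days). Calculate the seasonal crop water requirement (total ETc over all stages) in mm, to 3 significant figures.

406 mm

initial: 0.34 × 2.01 × 25 = 17.09 mm
mid-season: 1.17 × 4.61 × 50 = 269.69 mm
late-season: 0.58 × 4.55 × 45 = 118.76 mm
Seasonal total = 405.54 mm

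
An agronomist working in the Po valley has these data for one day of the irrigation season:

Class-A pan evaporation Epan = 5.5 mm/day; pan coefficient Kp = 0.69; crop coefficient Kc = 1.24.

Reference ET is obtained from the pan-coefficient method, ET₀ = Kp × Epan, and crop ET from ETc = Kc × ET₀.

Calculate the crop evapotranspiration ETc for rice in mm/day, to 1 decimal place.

4.7 mm/day

ET₀ = 0.69 × 5.5 = 3.7950 mm/d
ETc = Kc × ET₀ = 1.24 × 3.7950 = 4.7058 mm/d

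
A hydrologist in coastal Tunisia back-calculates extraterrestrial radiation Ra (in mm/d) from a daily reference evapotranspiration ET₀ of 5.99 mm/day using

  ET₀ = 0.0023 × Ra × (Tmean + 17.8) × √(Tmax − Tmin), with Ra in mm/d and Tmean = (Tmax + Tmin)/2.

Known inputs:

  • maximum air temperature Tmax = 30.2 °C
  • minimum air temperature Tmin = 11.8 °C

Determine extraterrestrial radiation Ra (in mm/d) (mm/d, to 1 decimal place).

15.6 mm/d

Tmean = 21.00 °C; √ΔT = 4.2895
Ra = ET₀ / [0.0023 × (Tmean+17.8) × √ΔT] = 5.99 / (0.0023 × 38.80 × 4.2895) = 15.648 mm/d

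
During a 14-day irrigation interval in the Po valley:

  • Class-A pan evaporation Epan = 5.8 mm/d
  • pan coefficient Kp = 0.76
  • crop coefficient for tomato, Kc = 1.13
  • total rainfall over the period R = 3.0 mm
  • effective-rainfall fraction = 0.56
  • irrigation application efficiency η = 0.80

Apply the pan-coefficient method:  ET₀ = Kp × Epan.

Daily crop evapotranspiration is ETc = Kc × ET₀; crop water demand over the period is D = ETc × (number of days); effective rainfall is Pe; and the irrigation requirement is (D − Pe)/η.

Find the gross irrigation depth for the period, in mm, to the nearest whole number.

85 mm

ET₀ = 0.76 × 5.8 = 4.4080 mm/d
ETc = Kc × ET₀ = 1.13 × 4.4080 = 4.9810 mm/d
Crop demand D = ETc × 14 d = 4.9810 × 14 = 69.734 mm
Pe = 0.56 × 3.0 = 1.680 mm
D − Pe = 69.734 − 1.680 = 68.054 mm
Gross irrigation = 68.054 / 0.80 = 85.068 mm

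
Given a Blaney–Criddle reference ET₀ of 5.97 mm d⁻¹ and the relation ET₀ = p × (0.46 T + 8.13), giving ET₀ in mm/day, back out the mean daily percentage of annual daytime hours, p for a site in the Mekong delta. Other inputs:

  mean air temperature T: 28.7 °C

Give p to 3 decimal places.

p = ET₀ / (0.46 T + 8.13) = 5.97 / (0.46 × 28.7 + 8.13) = 5.97 / 21.332 = 0.2799

0.280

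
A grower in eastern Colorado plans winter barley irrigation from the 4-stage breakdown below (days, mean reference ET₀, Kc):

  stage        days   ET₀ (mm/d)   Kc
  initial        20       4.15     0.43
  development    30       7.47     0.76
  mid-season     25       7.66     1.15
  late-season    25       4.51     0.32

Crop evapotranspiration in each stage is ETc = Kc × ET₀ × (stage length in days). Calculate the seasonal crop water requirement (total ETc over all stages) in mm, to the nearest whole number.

initial: 0.43 × 4.15 × 20 = 35.69 mm
development: 0.76 × 7.47 × 30 = 170.32 mm
mid-season: 1.15 × 7.66 × 25 = 220.23 mm
late-season: 0.32 × 4.51 × 25 = 36.08 mm
Seasonal total = 462.32 mm

462 mm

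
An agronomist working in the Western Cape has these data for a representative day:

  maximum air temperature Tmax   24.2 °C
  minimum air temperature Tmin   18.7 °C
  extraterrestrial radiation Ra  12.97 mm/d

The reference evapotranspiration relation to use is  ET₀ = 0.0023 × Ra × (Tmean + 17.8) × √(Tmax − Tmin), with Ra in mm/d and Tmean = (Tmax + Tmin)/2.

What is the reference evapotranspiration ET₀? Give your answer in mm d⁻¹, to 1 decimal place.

2.7 mm d⁻¹

Tmean = (24.2 + 18.7)/2 = 21.45 °C
ET₀ = 0.0023 × 12.97 × (21.45 + 17.8) × √5.5 = 0.0023 × 12.97 × 39.25 × 2.3452 = 2.7459 mm/d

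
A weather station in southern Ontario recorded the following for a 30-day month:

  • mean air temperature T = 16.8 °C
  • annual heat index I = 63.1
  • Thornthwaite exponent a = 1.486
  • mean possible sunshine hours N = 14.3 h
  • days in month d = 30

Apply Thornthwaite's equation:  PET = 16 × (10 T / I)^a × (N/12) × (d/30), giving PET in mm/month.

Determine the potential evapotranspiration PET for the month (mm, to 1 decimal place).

81.7 mm

10T/I = 10 × 16.8 / 63.1 = 2.6624
(10T/I)^a = 2.6624^1.486 = 4.2851
Uncorrected PET = 16 × 4.2851 = 68.562 mm
Correction = (N/12)(d/30) = (14.3/12)(30/30) = 1.1917
PET = 68.562 × 1.1917 = 81.705 mm/month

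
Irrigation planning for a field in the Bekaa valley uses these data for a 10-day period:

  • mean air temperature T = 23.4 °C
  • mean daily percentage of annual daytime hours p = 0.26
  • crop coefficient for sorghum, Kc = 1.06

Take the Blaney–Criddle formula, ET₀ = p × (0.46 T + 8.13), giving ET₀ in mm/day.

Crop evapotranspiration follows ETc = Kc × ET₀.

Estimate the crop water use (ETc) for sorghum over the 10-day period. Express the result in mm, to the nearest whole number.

ET₀ = 0.26 × (0.46 × 23.4 + 8.13) = 0.26 × 18.894 = 4.9124 mm/d
ETc = Kc × ET₀ = 1.06 × 4.9124 = 5.2071 mm/d
Over 10 days: 5.2071 × 10 = 52.071 mm

52 mm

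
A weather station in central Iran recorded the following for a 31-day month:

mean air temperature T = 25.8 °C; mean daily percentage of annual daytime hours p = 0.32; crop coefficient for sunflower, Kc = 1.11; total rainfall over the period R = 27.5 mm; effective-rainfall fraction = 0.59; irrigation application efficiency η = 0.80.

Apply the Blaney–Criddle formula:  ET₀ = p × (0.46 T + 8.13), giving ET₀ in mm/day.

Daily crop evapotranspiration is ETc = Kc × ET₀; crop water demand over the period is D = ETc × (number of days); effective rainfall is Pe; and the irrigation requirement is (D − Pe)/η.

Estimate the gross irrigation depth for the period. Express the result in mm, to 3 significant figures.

255 mm

ET₀ = 0.32 × (0.46 × 25.8 + 8.13) = 0.32 × 19.998 = 6.3994 mm/d
ETc = Kc × ET₀ = 1.11 × 6.3994 = 7.1033 mm/d
Crop demand D = ETc × 31 d = 7.1033 × 31 = 220.202 mm
Pe = 0.59 × 27.5 = 16.225 mm
D − Pe = 220.202 − 16.225 = 203.977 mm
Gross irrigation = 203.977 / 0.80 = 254.971 mm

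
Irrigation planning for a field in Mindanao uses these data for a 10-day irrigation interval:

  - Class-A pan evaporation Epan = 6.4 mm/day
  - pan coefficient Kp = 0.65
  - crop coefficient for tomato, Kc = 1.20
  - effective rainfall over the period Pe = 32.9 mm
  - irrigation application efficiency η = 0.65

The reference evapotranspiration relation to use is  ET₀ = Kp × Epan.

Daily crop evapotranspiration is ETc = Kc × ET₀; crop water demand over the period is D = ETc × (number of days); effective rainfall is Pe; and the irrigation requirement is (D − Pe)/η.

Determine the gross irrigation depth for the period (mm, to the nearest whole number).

ET₀ = 0.65 × 6.4 = 4.1600 mm/d
ETc = Kc × ET₀ = 1.20 × 4.1600 = 4.9920 mm/d
Crop demand D = ETc × 10 d = 4.9920 × 10 = 49.920 mm
D − Pe = 49.920 − 32.9 = 17.020 mm
Gross irrigation = 17.020 / 0.65 = 26.185 mm

26 mm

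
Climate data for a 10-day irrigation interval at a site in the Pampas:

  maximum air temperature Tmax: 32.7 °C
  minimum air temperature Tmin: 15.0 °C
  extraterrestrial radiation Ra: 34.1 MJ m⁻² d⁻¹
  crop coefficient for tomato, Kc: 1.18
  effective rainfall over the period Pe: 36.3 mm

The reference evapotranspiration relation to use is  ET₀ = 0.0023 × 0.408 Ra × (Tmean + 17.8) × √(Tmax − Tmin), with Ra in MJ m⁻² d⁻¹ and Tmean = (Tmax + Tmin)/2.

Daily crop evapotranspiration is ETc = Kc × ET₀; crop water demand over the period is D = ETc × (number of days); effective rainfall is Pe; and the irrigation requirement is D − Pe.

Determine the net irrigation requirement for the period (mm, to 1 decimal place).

Tmean = (32.7 + 15.0)/2 = 23.85 °C
0.408 Ra = 0.408 × 34.1 = 13.9128 mm/d equivalent
ET₀ = 0.0023 × 13.9128 × (23.85 + 17.8) × √17.7 = 0.0023 × 13.9128 × 41.65 × 4.2071 = 5.6071 mm/d
ETc = Kc × ET₀ = 1.18 × 5.6071 = 6.6164 mm/d
Crop demand D = ETc × 10 d = 6.6164 × 10 = 66.164 mm
D − Pe = 66.164 − 36.3 = 29.864 mm

29.9 mm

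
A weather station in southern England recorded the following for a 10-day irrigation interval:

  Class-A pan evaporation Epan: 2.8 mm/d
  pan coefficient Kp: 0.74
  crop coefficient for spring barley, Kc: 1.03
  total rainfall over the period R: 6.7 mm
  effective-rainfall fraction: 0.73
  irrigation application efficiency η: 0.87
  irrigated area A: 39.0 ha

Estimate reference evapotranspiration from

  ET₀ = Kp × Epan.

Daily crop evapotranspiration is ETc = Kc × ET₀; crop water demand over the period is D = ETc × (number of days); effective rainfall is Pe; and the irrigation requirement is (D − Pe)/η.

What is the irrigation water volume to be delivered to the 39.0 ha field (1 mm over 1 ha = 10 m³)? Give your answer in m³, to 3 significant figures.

7370 m³

ET₀ = 0.74 × 2.8 = 2.0720 mm/d
ETc = Kc × ET₀ = 1.03 × 2.0720 = 2.1342 mm/d
Crop demand D = ETc × 10 d = 2.1342 × 10 = 21.342 mm
Pe = 0.73 × 6.7 = 4.891 mm
D − Pe = 21.342 − 4.891 = 16.451 mm
Gross irrigation = 16.451 / 0.87 = 18.909 mm
Volume = 18.909 mm × 39.0 ha × 10 = 7374.5 m³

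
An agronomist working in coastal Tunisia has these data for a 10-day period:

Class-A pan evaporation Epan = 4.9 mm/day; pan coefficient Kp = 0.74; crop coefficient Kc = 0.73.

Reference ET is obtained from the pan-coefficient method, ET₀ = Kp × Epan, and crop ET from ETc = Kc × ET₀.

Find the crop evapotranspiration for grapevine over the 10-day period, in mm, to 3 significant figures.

26.5 mm

ET₀ = 0.74 × 4.9 = 3.6260 mm/d
ETc = Kc × ET₀ = 0.73 × 3.6260 = 2.6470 mm/d
Over 10 days: 2.6470 × 10 = 26.470 mm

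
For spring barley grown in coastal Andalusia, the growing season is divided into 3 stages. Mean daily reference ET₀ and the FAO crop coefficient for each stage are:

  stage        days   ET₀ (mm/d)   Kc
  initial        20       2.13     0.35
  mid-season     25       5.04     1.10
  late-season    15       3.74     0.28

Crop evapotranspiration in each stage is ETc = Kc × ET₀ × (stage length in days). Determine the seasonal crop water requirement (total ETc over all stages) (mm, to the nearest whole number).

initial: 0.35 × 2.13 × 20 = 14.91 mm
mid-season: 1.10 × 5.04 × 25 = 138.60 mm
late-season: 0.28 × 3.74 × 15 = 15.71 mm
Seasonal total = 169.22 mm

169 mm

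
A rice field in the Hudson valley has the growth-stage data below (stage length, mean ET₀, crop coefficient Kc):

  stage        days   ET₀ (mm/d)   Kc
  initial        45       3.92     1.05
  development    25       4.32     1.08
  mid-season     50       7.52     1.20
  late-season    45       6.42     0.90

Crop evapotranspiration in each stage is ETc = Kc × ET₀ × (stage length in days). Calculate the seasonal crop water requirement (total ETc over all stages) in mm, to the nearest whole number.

1013 mm

initial: 1.05 × 3.92 × 45 = 185.22 mm
development: 1.08 × 4.32 × 25 = 116.64 mm
mid-season: 1.20 × 7.52 × 50 = 451.20 mm
late-season: 0.90 × 6.42 × 45 = 260.01 mm
Seasonal total = 1013.07 mm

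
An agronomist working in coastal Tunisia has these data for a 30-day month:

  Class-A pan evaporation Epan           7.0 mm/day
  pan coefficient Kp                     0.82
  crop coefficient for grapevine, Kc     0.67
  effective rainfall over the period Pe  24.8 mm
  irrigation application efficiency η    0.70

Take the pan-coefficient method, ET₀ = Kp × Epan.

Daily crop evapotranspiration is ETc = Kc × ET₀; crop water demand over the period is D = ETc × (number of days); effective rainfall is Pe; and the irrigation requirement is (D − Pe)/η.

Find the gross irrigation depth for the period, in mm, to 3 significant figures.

ET₀ = 0.82 × 7.0 = 5.7400 mm/d
ETc = Kc × ET₀ = 0.67 × 5.7400 = 3.8458 mm/d
Crop demand D = ETc × 30 d = 3.8458 × 30 = 115.374 mm
D − Pe = 115.374 − 24.8 = 90.574 mm
Gross irrigation = 90.574 / 0.70 = 129.391 mm

129 mm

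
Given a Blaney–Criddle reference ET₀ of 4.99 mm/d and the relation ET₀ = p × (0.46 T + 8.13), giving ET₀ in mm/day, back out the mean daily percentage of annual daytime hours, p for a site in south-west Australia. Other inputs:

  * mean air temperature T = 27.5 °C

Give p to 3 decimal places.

p = ET₀ / (0.46 T + 8.13) = 4.99 / (0.46 × 27.5 + 8.13) = 4.99 / 20.780 = 0.2401

0.240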